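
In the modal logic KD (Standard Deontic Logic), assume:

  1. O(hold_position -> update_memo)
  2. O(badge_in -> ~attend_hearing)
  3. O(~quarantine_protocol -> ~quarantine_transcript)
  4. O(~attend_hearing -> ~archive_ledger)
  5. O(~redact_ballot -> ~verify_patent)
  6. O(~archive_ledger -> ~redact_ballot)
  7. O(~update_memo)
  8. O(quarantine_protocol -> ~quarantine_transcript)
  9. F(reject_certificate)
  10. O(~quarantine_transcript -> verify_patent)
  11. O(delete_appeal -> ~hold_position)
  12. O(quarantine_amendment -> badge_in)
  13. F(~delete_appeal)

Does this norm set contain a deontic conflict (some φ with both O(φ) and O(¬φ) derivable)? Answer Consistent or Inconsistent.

Premise 1 is O(hold_position -> update_memo), but O(hold_position) is not derivable from the premises, so it does not yield O(update_memo).
So O(update_memo) is not derivable, and the apparent clash with O(~update_memo) does not arise.
A world satisfying every obligation exists (e.g. archive_ledger=true, attend_hearing=true, badge_in=false, delete_appeal=true, hold_position=false, quarantine_amendment=false, quarantine_protocol=false, quarantine_transcript=false, redact_ballot=true, reject_certificate=false, update_memo=false, verify_patent=true); no atom is both obligatory and forbidden, so the set is consistent.

Consistent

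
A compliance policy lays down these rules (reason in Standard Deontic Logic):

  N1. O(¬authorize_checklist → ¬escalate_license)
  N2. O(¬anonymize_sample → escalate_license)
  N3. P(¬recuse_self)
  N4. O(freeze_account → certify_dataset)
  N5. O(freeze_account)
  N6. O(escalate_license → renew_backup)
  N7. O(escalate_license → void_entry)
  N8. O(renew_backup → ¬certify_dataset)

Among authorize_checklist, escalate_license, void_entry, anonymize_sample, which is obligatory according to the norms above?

anonymize_sample

Premise 5 states O(freeze_account) outright.
With premise 4, O(freeze_account → certify_dataset), the K-axiom yields O(certify_dataset).
The contrapositive of premise 8 (O(renew_backup → ¬certify_dataset)) is O(certify_dataset → ¬renew_backup), and O(certify_dataset) is already established, so O(¬renew_backup).
Premise 6, O(escalate_license → renew_backup), contraposes to O(¬renew_backup → ¬escalate_license); with O(¬renew_backup) we get O(¬escalate_license).
The contrapositive of premise 2 (O(¬anonymize_sample → escalate_license)) is O(¬escalate_license → anonymize_sample), and O(¬escalate_license) is already established, so O(anonymize_sample).
So O(anonymize_sample) holds — anonymize_sample is obligatory. None of the other listed options is made obligatory by any chain of premises.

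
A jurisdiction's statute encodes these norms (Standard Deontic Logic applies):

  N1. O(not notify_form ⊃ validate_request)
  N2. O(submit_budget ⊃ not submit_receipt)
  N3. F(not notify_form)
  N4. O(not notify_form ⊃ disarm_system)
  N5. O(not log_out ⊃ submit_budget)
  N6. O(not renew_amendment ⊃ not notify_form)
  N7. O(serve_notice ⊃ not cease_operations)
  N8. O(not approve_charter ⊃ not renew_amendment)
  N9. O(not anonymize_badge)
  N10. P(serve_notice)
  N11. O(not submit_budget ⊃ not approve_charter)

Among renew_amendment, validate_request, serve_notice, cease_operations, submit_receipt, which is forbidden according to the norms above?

submit_receipt

F(not notify_form) at premise 3 means O(notify_form).
Premise 6 is O(not renew_amendment ⊃ not notify_form); contrapositively O(notify_form ⊃ renew_amendment). Since O(notify_form) holds, K gives O(renew_amendment).
Premise 8 is O(not approve_charter ⊃ not renew_amendment); contrapositively O(renew_amendment ⊃ approve_charter). Since O(renew_amendment) holds, K gives O(approve_charter).
Premise 11 is O(not submit_budget ⊃ not approve_charter); contrapositively O(approve_charter ⊃ submit_budget). Since O(approve_charter) holds, K gives O(submit_budget).
With premise 2, O(submit_budget ⊃ not submit_receipt), the K-axiom yields O(not submit_receipt).
So O(not submit_receipt) holds, i.e. submit_receipt is forbidden. None of the other listed options is forbidden under the premises.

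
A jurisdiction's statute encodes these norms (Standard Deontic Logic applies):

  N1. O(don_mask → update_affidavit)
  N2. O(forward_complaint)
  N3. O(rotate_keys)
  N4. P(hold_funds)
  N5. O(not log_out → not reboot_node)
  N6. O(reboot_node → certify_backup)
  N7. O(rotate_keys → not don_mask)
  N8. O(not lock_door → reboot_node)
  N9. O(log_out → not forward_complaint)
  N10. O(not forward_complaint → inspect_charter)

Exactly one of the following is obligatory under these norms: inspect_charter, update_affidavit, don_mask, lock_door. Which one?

lock_door

Premise 2 gives O(forward_complaint).
Premise 9, O(log_out → not forward_complaint), contraposes to O(forward_complaint → not log_out); with O(forward_complaint) we get O(not log_out).
With premise 5, O(not log_out → not reboot_node), the K-axiom yields O(not reboot_node).
The contrapositive of premise 8 (O(not lock_door → reboot_node)) is O(not reboot_node → lock_door), and O(not reboot_node) is already established, so O(lock_door).
So O(lock_door) holds — lock_door is obligatory. None of the other listed options is made obligatory by any chain of premises.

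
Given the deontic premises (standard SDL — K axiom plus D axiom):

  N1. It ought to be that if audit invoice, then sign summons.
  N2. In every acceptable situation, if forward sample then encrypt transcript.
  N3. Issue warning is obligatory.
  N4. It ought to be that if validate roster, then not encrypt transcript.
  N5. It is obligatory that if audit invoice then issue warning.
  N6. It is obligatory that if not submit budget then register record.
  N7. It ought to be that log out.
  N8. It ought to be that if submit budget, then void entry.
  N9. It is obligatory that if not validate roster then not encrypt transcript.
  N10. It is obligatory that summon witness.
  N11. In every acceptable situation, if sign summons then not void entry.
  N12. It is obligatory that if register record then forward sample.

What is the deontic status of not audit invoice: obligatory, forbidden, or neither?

Premises 9 and 4 are O(¬validate_roster → ¬encrypt_transcript) and O(validate_roster → ¬encrypt_transcript); every ideal world satisfies ¬validate_roster or validate_roster, so in either case ¬encrypt_transcript holds — hence O(¬encrypt_transcript).
Premise 2, O(forward_sample → encrypt_transcript), contraposes to O(¬encrypt_transcript → ¬forward_sample); with O(¬encrypt_transcript) we get O(¬forward_sample).
The contrapositive of premise 12 (O(register_record → forward_sample)) is O(¬forward_sample → ¬register_record), and O(¬forward_sample) is already established, so O(¬register_record).
Premise 6, O(¬submit_budget → register_record), contraposes to O(¬register_record → submit_budget); with O(¬register_record) we get O(submit_budget).
Premise 8 is O(submit_budget → void_entry); since O(submit_budget), deontic closure gives O(void_entry).
The contrapositive of premise 11 (O(sign_summons → ¬void_entry)) is O(void_entry → ¬sign_summons), and O(void_entry) is already established, so O(¬sign_summons).
The contrapositive of premise 1 (O(audit_invoice → sign_summons)) is O(¬sign_summons → ¬audit_invoice), and O(¬sign_summons) is already established, so O(¬audit_invoice).
Premises 3, 5, 7, 10 do not contribute to this derivation.
Hence ¬audit_invoice is obligatory.

Obligatory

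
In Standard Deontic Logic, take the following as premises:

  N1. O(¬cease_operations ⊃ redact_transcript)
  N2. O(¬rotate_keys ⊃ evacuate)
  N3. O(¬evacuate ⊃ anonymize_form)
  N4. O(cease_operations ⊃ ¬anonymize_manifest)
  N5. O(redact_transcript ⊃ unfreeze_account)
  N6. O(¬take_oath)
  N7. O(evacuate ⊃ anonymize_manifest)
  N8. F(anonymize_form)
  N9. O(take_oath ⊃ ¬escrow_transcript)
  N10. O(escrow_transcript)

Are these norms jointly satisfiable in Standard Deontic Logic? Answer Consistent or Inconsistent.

Consistent

Premise 9 is O(take_oath ⊃ ¬escrow_transcript), but O(take_oath) is not derivable from the premises, so it does not yield O(¬escrow_transcript).
So O(¬escrow_transcript) is not derivable, and the apparent clash with O(escrow_transcript) does not arise.
A world satisfying every obligation exists (e.g. anonymize_form=false, anonymize_manifest=true, cease_operations=false, escrow_transcript=true, evacuate=true, redact_transcript=true, rotate_keys=false, take_oath=false, unfreeze_account=true); no atom is both obligatory and forbidden, so the set is consistent.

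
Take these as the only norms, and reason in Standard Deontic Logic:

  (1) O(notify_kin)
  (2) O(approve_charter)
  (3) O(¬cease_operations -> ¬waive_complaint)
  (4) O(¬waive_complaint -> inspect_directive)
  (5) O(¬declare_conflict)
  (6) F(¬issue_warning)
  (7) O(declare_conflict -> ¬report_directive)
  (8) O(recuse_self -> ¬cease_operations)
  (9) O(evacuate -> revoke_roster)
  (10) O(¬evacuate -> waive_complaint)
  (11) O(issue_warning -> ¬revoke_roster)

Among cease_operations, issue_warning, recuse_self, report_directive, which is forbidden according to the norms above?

recuse_self

Premise 6, F(¬issue_warning), is equivalent to O(issue_warning).
From O(issue_warning) and premise 11, O(issue_warning -> ¬revoke_roster), we obtain O(¬revoke_roster).
The contrapositive of premise 9 (O(evacuate -> revoke_roster)) is O(¬revoke_roster -> ¬evacuate), and O(¬revoke_roster) is already established, so O(¬evacuate).
Applying K to premise 10 (O(¬evacuate -> waive_complaint)) and O(¬evacuate) yields O(waive_complaint).
Premise 3 is O(¬cease_operations -> ¬waive_complaint); contrapositively O(waive_complaint -> cease_operations). Since O(waive_complaint) holds, K gives O(cease_operations).
Premise 8 is O(recuse_self -> ¬cease_operations); contrapositively O(cease_operations -> ¬recuse_self). Since O(cease_operations) holds, K gives O(¬recuse_self).
So O(¬recuse_self) holds, i.e. recuse_self is forbidden. None of the other listed options is forbidden under the premises.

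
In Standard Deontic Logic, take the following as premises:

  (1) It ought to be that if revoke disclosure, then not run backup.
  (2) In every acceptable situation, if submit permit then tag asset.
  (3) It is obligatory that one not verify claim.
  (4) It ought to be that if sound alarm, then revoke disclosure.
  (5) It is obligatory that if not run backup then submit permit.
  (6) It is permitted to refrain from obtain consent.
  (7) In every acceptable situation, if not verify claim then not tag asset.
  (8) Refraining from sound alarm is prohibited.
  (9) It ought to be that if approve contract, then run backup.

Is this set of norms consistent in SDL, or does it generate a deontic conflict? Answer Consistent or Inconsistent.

Premise 3 states O(¬verify_claim) outright.
With premise 7, O(¬verify_claim → ¬tag_asset), the K-axiom yields O(¬tag_asset).
Premise 2 is O(submit_permit → tag_asset); contrapositively O(¬tag_asset → ¬submit_permit). Since O(¬tag_asset) holds, K gives O(¬submit_permit).
The contrapositive of premise 5 (O(¬run_backup → submit_permit)) is O(¬submit_permit → run_backup), and O(¬submit_permit) is already established, so O(run_backup).
Premise 1, O(revoke_disclosure → ¬run_backup), contraposes to O(run_backup → ¬revoke_disclosure); with O(run_backup) we get O(¬revoke_disclosure).
The contrapositive of premise 4 (O(sound_alarm → revoke_disclosure)) is O(¬revoke_disclosure → ¬sound_alarm), and O(¬revoke_disclosure) is already established, so O(¬sound_alarm).
But premise 8, F(¬sound_alarm), means O(sound_alarm).
We now have both O(¬sound_alarm) and O(sound_alarm) — sound_alarm is simultaneously obligatory and forbidden, violating the D-axiom.

Inconsistent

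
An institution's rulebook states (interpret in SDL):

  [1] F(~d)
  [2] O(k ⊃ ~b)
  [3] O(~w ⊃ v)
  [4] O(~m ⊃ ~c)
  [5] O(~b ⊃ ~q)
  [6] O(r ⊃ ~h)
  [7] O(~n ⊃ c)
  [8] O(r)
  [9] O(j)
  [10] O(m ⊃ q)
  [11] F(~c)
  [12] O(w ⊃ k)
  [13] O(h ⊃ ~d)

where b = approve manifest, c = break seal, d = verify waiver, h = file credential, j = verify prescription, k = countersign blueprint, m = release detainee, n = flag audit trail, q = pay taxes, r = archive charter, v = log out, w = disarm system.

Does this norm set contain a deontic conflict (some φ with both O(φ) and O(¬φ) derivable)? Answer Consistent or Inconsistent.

Premise 13 is O(h ⊃ ~d), but O(h) is not derivable from the premises, so it does not yield O(~d).
So O(~d) is not derivable, and the apparent clash with O(d) does not arise.
A world satisfying every obligation exists (e.g. b=true, c=true, d=true, h=false, j=true, k=false, m=true, n=false, q=true, r=true, v=true, w=false); no atom is both obligatory and forbidden, so the set is consistent.

Consistent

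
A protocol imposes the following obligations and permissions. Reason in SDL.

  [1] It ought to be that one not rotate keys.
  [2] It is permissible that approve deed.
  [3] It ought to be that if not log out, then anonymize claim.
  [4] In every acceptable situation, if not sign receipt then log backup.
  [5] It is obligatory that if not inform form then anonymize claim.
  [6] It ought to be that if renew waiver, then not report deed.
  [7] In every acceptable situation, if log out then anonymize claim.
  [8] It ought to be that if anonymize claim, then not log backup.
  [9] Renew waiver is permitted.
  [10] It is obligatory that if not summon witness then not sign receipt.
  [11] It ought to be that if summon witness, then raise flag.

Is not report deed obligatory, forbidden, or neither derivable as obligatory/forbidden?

Neither

Premise 6 is O(renew_waiver → ¬report_deed), but O(renew_waiver) is not derivable from the premises (the permission P(renew_waiver) asserts only ¬O(¬renew_waiver), not O(renew_waiver)), so it does not yield O(¬report_deed).
No premise or chain of K-axiom applications forces O(¬report_deed), and none forces O(report_deed). So ¬report_deed is neither obligatory nor forbidden under these norms.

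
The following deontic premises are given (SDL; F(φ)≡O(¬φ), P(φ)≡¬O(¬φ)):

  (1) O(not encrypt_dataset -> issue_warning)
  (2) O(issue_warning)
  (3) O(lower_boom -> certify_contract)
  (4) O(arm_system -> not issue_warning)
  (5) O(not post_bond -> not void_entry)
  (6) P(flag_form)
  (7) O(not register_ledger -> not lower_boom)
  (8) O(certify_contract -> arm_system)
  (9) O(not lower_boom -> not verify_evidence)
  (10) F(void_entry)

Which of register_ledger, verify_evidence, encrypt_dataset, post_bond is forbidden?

From premise 2 we have O(issue_warning).
Premise 4 is O(arm_system -> not issue_warning); contrapositively O(issue_warning -> not arm_system). Since O(issue_warning) holds, K gives O(not arm_system).
The contrapositive of premise 8 (O(certify_contract -> arm_system)) is O(not arm_system -> not certify_contract), and O(not arm_system) is already established, so O(not certify_contract).
Premise 3 is O(lower_boom -> certify_contract); contrapositively O(not certify_contract -> not lower_boom). Since O(not certify_contract) holds, K gives O(not lower_boom).
Premise 9 is O(not lower_boom -> not verify_evidence); since O(not lower_boom), deontic closure gives O(not verify_evidence).
So O(not verify_evidence) holds, i.e. verify_evidence is forbidden. None of the other listed options is forbidden under the premises.

verify_evidence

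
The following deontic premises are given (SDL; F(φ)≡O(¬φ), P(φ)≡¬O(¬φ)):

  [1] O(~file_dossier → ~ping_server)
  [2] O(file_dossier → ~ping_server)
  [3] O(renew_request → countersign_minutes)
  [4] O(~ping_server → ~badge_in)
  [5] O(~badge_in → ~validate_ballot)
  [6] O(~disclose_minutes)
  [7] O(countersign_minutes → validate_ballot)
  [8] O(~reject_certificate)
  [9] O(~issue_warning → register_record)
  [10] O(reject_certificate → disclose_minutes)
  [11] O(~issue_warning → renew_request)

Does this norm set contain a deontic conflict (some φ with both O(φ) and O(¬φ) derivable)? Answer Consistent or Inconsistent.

Consistent

Premise 10 is O(reject_certificate → disclose_minutes), but O(reject_certificate) is not derivable from the premises, so it does not yield O(disclose_minutes).
So O(disclose_minutes) is not derivable, and the apparent clash with O(~disclose_minutes) does not arise.
A world satisfying every obligation exists (e.g. badge_in=false, countersign_minutes=false, disclose_minutes=false, file_dossier=false, issue_warning=true, ping_server=false, register_record=false, reject_certificate=false, renew_request=false, validate_ballot=false); no atom is both obligatory and forbidden, so the set is consistent.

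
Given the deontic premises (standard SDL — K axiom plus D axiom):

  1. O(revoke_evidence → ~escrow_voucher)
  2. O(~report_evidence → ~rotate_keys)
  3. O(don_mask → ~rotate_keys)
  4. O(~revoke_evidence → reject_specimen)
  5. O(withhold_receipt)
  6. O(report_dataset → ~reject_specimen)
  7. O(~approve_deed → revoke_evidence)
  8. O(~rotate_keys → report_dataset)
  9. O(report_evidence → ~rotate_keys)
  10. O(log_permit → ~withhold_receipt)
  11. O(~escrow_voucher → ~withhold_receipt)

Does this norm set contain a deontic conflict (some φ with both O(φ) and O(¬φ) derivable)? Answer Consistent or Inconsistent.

Inconsistent

By case analysis on report_evidence: premise 9 gives O(report_evidence → ~rotate_keys) and premise 2 gives O(~report_evidence → ~rotate_keys), so O(~rotate_keys) either way.
With premise 8, O(~rotate_keys → report_dataset), the K-axiom yields O(report_dataset).
From O(report_dataset) and premise 6, O(report_dataset → ~reject_specimen), we obtain O(~reject_specimen).
The contrapositive of premise 4 (O(~revoke_evidence → reject_specimen)) is O(~reject_specimen → revoke_evidence), and O(~reject_specimen) is already established, so O(revoke_evidence).
From O(revoke_evidence) and premise 1, O(revoke_evidence → ~escrow_voucher), we obtain O(~escrow_voucher).
Premise 11 is O(~escrow_voucher → ~withhold_receipt); since O(~escrow_voucher), deontic closure gives O(~withhold_receipt).
However, premise 5 gives O(withhold_receipt).
We now have both O(~withhold_receipt) and O(withhold_receipt) — withhold_receipt is simultaneously obligatory and forbidden, violating the D-axiom.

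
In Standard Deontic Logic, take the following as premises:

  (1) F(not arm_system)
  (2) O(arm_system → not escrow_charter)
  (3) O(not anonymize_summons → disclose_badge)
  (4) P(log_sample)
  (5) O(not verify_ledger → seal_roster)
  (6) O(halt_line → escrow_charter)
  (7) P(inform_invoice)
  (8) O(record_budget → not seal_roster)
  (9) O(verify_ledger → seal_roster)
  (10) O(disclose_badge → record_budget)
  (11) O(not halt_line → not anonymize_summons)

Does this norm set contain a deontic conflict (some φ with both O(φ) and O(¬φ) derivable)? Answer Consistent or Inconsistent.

By case analysis on verify_ledger: premise 9 gives O(verify_ledger → seal_roster) and premise 5 gives O(not verify_ledger → seal_roster), so O(seal_roster) either way.
Premise 8 is O(record_budget → not seal_roster); contrapositively O(seal_roster → not record_budget). Since O(seal_roster) holds, K gives O(not record_budget).
The contrapositive of premise 10 (O(disclose_badge → record_budget)) is O(not record_budget → not disclose_badge), and O(not record_budget) is already established, so O(not disclose_badge).
The contrapositive of premise 3 (O(not anonymize_summons → disclose_badge)) is O(not disclose_badge → anonymize_summons), and O(not disclose_badge) is already established, so O(anonymize_summons).
The contrapositive of premise 11 (O(not halt_line → not anonymize_summons)) is O(anonymize_summons → halt_line), and O(anonymize_summons) is already established, so O(halt_line).
From O(halt_line) and premise 6, O(halt_line → escrow_charter), we obtain O(escrow_charter).
Premise 2, O(arm_system → not escrow_charter), contraposes to O(escrow_charter → not arm_system); with O(escrow_charter) we get O(not arm_system).
However, F(not arm_system) at premise 1 amounts to O(arm_system).
We now have both O(not arm_system) and O(arm_system) — arm_system is simultaneously obligatory and forbidden, violating the D-axiom.

Inconsistent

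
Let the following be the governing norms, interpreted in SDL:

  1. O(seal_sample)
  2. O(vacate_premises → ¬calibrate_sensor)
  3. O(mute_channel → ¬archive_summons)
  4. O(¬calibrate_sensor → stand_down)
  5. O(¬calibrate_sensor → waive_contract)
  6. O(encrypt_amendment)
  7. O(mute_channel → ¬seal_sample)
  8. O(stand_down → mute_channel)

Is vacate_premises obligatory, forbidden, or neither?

Premise 1 states O(seal_sample) outright.
Premise 7, O(mute_channel → ¬seal_sample), contraposes to O(seal_sample → ¬mute_channel); with O(seal_sample) we get O(¬mute_channel).
Premise 8, O(stand_down → mute_channel), contraposes to O(¬mute_channel → ¬stand_down); with O(¬mute_channel) we get O(¬stand_down).
Premise 4, O(¬calibrate_sensor → stand_down), contraposes to O(¬stand_down → calibrate_sensor); with O(¬stand_down) we get O(calibrate_sensor).
Premise 2, O(vacate_premises → ¬calibrate_sensor), contraposes to O(calibrate_sensor → ¬vacate_premises); with O(calibrate_sensor) we get O(¬vacate_premises).
Premises 3, 5, 6 do not contribute to this derivation.
Thus O(¬vacate_premises), which is F(vacate_premises): vacate_premises is forbidden.

Forbidden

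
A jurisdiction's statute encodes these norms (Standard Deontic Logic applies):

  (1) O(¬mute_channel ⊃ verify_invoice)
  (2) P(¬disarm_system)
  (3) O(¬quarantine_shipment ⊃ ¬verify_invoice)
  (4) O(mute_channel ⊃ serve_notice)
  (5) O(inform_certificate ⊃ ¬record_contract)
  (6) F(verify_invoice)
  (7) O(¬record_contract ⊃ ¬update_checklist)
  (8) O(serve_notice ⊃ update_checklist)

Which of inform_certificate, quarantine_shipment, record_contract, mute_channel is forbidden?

inform_certificate

Premise 6, F(verify_invoice), is equivalent to O(¬verify_invoice).
Premise 1 is O(¬mute_channel ⊃ verify_invoice); contrapositively O(¬verify_invoice ⊃ mute_channel). Since O(¬verify_invoice) holds, K gives O(mute_channel).
Applying K to premise 4 (O(mute_channel ⊃ serve_notice)) and O(mute_channel) yields O(serve_notice).
Premise 8 is O(serve_notice ⊃ update_checklist); since O(serve_notice), deontic closure gives O(update_checklist).
The contrapositive of premise 7 (O(¬record_contract ⊃ ¬update_checklist)) is O(update_checklist ⊃ record_contract), and O(update_checklist) is already established, so O(record_contract).
The contrapositive of premise 5 (O(inform_certificate ⊃ ¬record_contract)) is O(record_contract ⊃ ¬inform_certificate), and O(record_contract) is already established, so O(¬inform_certificate).
So O(¬inform_certificate) holds, i.e. inform_certificate is forbidden. None of the other listed options is forbidden under the premises.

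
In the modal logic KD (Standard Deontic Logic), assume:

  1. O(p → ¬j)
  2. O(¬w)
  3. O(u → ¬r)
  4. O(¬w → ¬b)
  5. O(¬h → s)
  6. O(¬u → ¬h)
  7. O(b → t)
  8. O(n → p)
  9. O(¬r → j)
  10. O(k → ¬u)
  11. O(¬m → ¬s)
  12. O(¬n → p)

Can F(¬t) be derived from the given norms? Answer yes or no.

No

Premise 7 is O(b → t), but O(b) is not derivable from the premises, so it does not yield O(t).
No other premise forces O(t). An ideal world satisfying every premise can still have ¬t true, so F(¬t) is not derivable.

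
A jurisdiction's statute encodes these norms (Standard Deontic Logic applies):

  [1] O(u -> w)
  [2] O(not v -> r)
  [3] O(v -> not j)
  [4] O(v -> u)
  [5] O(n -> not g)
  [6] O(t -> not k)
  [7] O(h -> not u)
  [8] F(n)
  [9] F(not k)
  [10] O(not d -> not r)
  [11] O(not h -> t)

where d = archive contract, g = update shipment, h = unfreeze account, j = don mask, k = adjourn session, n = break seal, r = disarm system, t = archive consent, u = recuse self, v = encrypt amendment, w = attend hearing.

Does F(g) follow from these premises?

Premise 5 is O(n -> not g), but O(n) is not derivable from the premises, so it does not yield O(not g).
No other premise forces O(not g). An ideal world satisfying every premise can still have g true, so F(g) is not derivable.

No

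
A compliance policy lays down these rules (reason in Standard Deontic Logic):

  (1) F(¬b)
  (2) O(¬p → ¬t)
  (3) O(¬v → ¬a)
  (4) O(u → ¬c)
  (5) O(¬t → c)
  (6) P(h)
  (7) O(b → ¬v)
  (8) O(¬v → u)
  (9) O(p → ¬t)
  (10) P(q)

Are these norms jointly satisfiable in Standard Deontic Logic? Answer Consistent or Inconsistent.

Inconsistent

Premises 9 and 2 are O(p → ¬t) and O(¬p → ¬t); every ideal world satisfies p or ¬p, so in either case ¬t holds — hence O(¬t).
Premise 5 is O(¬t → c); since O(¬t), deontic closure gives O(c).
The contrapositive of premise 4 (O(u → ¬c)) is O(c → ¬u), and O(c) is already established, so O(¬u).
Premise 8 is O(¬v → u); contrapositively O(¬u → v). Since O(¬u) holds, K gives O(v).
Premise 7 is O(b → ¬v); contrapositively O(v → ¬b). Since O(v) holds, K gives O(¬b).
However, F(¬b) at premise 1 amounts to O(b).
We now have both O(¬b) and O(b) — b is simultaneously obligatory and forbidden, violating the D-axiom.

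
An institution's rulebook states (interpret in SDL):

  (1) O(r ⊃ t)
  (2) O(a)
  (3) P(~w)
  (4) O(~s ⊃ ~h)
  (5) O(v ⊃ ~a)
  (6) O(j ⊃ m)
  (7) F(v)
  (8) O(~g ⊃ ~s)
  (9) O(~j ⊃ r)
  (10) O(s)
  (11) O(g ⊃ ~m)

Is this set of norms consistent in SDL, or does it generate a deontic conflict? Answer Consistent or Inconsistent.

Consistent

Premise 5 is O(v ⊃ ~a), but O(v) is not derivable from the premises, so it does not yield O(~a).
So O(~a) is not derivable, and the apparent clash with O(a) does not arise.
A world satisfying every obligation exists (e.g. a=true, g=true, h=false, j=false, m=false, r=true, s=true, t=true, v=false, w=false); no atom is both obligatory and forbidden, so the set is consistent.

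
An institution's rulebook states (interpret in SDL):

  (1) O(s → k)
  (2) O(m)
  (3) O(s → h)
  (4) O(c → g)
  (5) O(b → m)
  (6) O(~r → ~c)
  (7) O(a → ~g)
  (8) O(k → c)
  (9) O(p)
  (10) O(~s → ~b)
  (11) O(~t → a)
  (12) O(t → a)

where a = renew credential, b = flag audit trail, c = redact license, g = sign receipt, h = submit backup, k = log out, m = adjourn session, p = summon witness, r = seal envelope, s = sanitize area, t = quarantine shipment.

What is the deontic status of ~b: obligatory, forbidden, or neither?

Premises 11 and 12 are O(~t → a) and O(t → a); every ideal world satisfies ~t or t, so in either case a holds — hence O(a).
Applying K to premise 7 (O(a → ~g)) and O(a) yields O(~g).
Premise 4, O(c → g), contraposes to O(~g → ~c); with O(~g) we get O(~c).
Premise 8, O(k → c), contraposes to O(~c → ~k); with O(~c) we get O(~k).
Premise 1, O(s → k), contraposes to O(~k → ~s); with O(~k) we get O(~s).
Applying K to premise 10 (O(~s → ~b)) and O(~s) yields O(~b).
Premises 2, 3, 5, 6, 9 do not contribute to this derivation.
Hence ~b is obligatory.

Obligatory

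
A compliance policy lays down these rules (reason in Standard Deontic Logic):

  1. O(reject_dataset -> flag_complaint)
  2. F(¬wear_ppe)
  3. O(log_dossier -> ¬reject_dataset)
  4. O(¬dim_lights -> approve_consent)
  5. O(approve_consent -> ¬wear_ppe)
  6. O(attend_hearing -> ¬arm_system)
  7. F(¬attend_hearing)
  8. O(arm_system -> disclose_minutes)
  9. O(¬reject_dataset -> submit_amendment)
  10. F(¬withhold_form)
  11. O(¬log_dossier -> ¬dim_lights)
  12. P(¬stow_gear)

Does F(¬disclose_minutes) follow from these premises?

Premise 8 is O(arm_system -> disclose_minutes), but O(arm_system) is not derivable from the premises, so it does not yield O(disclose_minutes).
No other premise forces O(disclose_minutes). An ideal world satisfying every premise can still have ¬disclose_minutes true, so F(¬disclose_minutes) is not derivable.

No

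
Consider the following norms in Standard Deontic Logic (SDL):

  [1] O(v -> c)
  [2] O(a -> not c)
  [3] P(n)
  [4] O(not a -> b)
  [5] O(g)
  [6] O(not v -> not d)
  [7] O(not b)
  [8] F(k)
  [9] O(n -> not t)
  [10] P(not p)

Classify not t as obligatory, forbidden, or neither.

Neither

Premise 9 is O(n -> not t), but O(n) is not derivable from the premises (the permission P(n) asserts only not O(not n), not O(n)), so it does not yield O(not t).
No premise or chain of K-axiom applications forces O(not t), and none forces O(t). So not t is neither obligatory nor forbidden under these norms.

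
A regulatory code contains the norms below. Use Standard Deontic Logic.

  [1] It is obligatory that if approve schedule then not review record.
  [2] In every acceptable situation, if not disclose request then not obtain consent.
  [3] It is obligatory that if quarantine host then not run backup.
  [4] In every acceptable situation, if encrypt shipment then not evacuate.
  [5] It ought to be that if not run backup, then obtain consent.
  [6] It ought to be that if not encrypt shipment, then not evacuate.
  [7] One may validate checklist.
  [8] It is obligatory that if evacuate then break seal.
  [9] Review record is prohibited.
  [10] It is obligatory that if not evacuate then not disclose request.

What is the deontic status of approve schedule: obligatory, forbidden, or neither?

Neither

Premise 1 is O(approve_schedule → ¬review_record); even if O(¬review_record) held, inferring O(approve_schedule) would be affirming the consequent — invalid.
No premise or chain of K-axiom applications forces O(approve_schedule), and none forces O(¬approve_schedule). So approve_schedule is neither obligatory nor forbidden under these norms.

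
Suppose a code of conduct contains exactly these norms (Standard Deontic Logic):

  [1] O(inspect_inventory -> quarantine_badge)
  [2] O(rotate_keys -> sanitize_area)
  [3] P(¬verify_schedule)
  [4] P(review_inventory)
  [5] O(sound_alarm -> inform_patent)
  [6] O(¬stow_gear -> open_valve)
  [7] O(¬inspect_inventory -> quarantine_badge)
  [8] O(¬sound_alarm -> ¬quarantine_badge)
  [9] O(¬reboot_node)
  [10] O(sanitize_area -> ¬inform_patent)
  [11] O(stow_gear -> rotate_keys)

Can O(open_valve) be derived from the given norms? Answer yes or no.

Premises 1 and 7 cover both cases: O(inspect_inventory -> quarantine_badge) and O(¬inspect_inventory -> quarantine_badge). Since inspect_inventory ∨ ¬inspect_inventory is a tautology, O(quarantine_badge) follows.
Premise 8 is O(¬sound_alarm -> ¬quarantine_badge); contrapositively O(quarantine_badge -> sound_alarm). Since O(quarantine_badge) holds, K gives O(sound_alarm).
Applying K to premise 5 (O(sound_alarm -> inform_patent)) and O(sound_alarm) yields O(inform_patent).
Premise 10, O(sanitize_area -> ¬inform_patent), contraposes to O(inform_patent -> ¬sanitize_area); with O(inform_patent) we get O(¬sanitize_area).
Premise 2, O(rotate_keys -> sanitize_area), contraposes to O(¬sanitize_area -> ¬rotate_keys); with O(¬sanitize_area) we get O(¬rotate_keys).
Premise 11, O(stow_gear -> rotate_keys), contraposes to O(¬rotate_keys -> ¬stow_gear); with O(¬rotate_keys) we get O(¬stow_gear).
From O(¬stow_gear) and premise 6, O(¬stow_gear -> open_valve), we obtain O(open_valve).
Premises 3, 4, 9 do not contribute to this derivation.
So O(open_valve) follows.

Yes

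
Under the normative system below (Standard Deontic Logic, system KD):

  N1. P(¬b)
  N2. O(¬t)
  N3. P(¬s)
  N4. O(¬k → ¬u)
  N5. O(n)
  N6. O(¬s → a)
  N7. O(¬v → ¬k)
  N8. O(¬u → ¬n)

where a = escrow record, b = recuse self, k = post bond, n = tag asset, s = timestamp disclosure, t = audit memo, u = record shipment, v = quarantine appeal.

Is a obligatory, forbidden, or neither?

Neither

Premise 6 is O(¬s → a), but O(¬s) is not derivable from the premises (the permission P(¬s) asserts only ¬O(s), not O(¬s)), so it does not yield O(a).
No premise or chain of K-axiom applications forces O(a), and none forces O(¬a). So a is neither obligatory nor forbidden under these norms.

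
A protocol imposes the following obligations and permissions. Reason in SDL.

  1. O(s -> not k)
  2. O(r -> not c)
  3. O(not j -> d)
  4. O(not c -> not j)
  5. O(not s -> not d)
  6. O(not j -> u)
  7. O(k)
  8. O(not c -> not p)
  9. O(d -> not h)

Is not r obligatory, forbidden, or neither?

Obligatory

Premise 7 states O(k) outright.
Premise 1, O(s -> not k), contraposes to O(k -> not s); with O(k) we get O(not s).
From O(not s) and premise 5, O(not s -> not d), we obtain O(not d).
Premise 3 is O(not j -> d); contrapositively O(not d -> j). Since O(not d) holds, K gives O(j).
Premise 4, O(not c -> not j), contraposes to O(j -> c); with O(j) we get O(c).
Premise 2, O(r -> not c), contraposes to O(c -> not r); with O(c) we get O(not r).
Premises 6, 8, 9 do not contribute to this derivation.
Hence not r is obligatory.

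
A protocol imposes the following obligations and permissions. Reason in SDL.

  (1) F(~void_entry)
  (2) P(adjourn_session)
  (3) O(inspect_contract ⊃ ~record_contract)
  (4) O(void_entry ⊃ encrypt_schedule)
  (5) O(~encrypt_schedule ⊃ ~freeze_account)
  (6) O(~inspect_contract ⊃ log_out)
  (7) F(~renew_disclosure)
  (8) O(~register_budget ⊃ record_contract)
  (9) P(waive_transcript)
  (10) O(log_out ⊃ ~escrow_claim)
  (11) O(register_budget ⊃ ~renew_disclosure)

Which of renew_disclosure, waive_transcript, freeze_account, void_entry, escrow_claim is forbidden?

escrow_claim

Premise 7 is F(~renew_disclosure), i.e. O(renew_disclosure).
The contrapositive of premise 11 (O(register_budget ⊃ ~renew_disclosure)) is O(renew_disclosure ⊃ ~register_budget), and O(renew_disclosure) is already established, so O(~register_budget).
With premise 8, O(~register_budget ⊃ record_contract), the K-axiom yields O(record_contract).
Premise 3 is O(inspect_contract ⊃ ~record_contract); contrapositively O(record_contract ⊃ ~inspect_contract). Since O(record_contract) holds, K gives O(~inspect_contract).
With premise 6, O(~inspect_contract ⊃ log_out), the K-axiom yields O(log_out).
Premise 10 is O(log_out ⊃ ~escrow_claim); since O(log_out), deontic closure gives O(~escrow_claim).
So O(~escrow_claim) holds, i.e. escrow_claim is forbidden. None of the other listed options is forbidden under the premises.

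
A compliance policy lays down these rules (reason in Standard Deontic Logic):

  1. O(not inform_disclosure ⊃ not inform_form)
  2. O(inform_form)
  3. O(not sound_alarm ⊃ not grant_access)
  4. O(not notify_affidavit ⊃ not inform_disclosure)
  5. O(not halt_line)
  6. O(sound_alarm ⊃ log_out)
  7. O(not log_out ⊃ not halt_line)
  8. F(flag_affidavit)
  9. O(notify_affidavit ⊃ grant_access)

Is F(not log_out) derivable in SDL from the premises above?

Yes

Premise 2 gives O(inform_form).
The contrapositive of premise 1 (O(not inform_disclosure ⊃ not inform_form)) is O(inform_form ⊃ inform_disclosure), and O(inform_form) is already established, so O(inform_disclosure).
The contrapositive of premise 4 (O(not notify_affidavit ⊃ not inform_disclosure)) is O(inform_disclosure ⊃ notify_affidavit), and O(inform_disclosure) is already established, so O(notify_affidavit).
With premise 9, O(notify_affidavit ⊃ grant_access), the K-axiom yields O(grant_access).
Premise 3, O(not sound_alarm ⊃ not grant_access), contraposes to O(grant_access ⊃ sound_alarm); with O(grant_access) we get O(sound_alarm).
With premise 6, O(sound_alarm ⊃ log_out), the K-axiom yields O(log_out).
Premises 5, 7, 8 do not contribute to this derivation.
So O(log_out) holds, i.e. F(not log_out). The claim follows.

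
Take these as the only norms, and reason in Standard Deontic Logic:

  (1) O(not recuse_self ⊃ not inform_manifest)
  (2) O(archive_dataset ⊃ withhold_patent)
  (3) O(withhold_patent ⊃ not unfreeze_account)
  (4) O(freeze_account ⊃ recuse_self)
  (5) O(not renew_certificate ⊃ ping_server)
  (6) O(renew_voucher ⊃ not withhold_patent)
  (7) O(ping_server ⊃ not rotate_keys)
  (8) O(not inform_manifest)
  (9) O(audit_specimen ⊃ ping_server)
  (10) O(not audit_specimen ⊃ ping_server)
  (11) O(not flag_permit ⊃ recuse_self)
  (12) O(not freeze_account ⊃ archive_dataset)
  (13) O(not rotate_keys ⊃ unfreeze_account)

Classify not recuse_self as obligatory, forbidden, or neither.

Premises 9 and 10 cover both cases: O(audit_specimen ⊃ ping_server) and O(not audit_specimen ⊃ ping_server). Since audit_specimen ∨ not audit_specimen is a tautology, O(ping_server) follows.
Applying K to premise 7 (O(ping_server ⊃ not rotate_keys)) and O(ping_server) yields O(not rotate_keys).
Premise 13 is O(not rotate_keys ⊃ unfreeze_account); since O(not rotate_keys), deontic closure gives O(unfreeze_account).
Premise 3, O(withhold_patent ⊃ not unfreeze_account), contraposes to O(unfreeze_account ⊃ not withhold_patent); with O(unfreeze_account) we get O(not withhold_patent).
Premise 2 is O(archive_dataset ⊃ withhold_patent); contrapositively O(not withhold_patent ⊃ not archive_dataset). Since O(not withhold_patent) holds, K gives O(not archive_dataset).
The contrapositive of premise 12 (O(not freeze_account ⊃ archive_dataset)) is O(not archive_dataset ⊃ freeze_account), and O(not archive_dataset) is already established, so O(freeze_account).
Premise 4 is O(freeze_account ⊃ recuse_self); since O(freeze_account), deontic closure gives O(recuse_self).
Premises 1, 5, 6, 8, 11 do not contribute to this derivation.
Thus O(recuse_self), which is F(not recuse_self): not recuse_self is forbidden.

Forbidden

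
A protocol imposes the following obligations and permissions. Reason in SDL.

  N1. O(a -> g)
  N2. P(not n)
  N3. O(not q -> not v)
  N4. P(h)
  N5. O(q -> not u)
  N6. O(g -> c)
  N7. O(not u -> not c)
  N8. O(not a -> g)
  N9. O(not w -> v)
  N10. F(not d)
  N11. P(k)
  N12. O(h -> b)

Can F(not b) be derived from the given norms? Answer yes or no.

No

Premise 12 is O(h -> b), but O(h) is not derivable from the premises (the permission P(h) asserts only not O(not h), not O(h)), so it does not yield O(b).
No other premise forces O(b). An ideal world satisfying every premise can still have not b true, so F(not b) is not derivable.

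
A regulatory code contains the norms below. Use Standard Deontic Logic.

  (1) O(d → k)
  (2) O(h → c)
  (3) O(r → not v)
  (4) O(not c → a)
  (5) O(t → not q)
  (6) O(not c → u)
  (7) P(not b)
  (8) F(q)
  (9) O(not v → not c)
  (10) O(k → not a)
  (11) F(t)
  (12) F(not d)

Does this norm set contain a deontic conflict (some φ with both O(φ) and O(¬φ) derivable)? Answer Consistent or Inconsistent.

Consistent

Premise 5 is O(t → not q); even if O(not q) held, inferring O(t) would be affirming the consequent — invalid.
So O(t) is not derivable, and the apparent clash with O(not t) does not arise.
A world satisfying every obligation exists (e.g. a=false, b=false, c=true, d=true, h=false, k=true, q=false, r=false, t=false, u=false, v=true); no atom is both obligatory and forbidden, so the set is consistent.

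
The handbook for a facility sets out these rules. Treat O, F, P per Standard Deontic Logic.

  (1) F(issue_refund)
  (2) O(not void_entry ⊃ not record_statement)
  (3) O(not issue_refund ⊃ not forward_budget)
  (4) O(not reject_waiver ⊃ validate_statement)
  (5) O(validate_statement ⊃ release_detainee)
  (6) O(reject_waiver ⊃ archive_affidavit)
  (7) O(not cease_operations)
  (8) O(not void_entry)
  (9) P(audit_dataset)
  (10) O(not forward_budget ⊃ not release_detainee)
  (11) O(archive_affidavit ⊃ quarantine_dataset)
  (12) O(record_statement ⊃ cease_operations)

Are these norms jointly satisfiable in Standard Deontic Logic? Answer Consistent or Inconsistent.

Consistent

Premise 12 is O(record_statement ⊃ cease_operations), but O(record_statement) is not derivable from the premises, so it does not yield O(cease_operations).
So O(cease_operations) is not derivable, and the apparent clash with O(not cease_operations) does not arise.
A world satisfying every obligation exists (e.g. archive_affidavit=true, audit_dataset=false, cease_operations=false, forward_budget=false, issue_refund=false, quarantine_dataset=true, record_statement=false, reject_waiver=true, release_detainee=false, validate_statement=false, void_entry=false); no atom is both obligatory and forbidden, so the set is consistent.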